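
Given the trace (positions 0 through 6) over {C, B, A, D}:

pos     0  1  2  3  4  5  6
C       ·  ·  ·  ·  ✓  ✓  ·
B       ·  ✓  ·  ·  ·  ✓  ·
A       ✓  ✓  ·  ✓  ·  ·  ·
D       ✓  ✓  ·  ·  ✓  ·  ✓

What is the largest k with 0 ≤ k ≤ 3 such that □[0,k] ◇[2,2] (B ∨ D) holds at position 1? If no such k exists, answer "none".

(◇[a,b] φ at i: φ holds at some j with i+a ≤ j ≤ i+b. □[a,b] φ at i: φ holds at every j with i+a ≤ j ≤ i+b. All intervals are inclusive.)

none

◇[2,2] (B ∨ D) must hold from j=1 onward; find where it first fails.
  j=1: fails → no k works.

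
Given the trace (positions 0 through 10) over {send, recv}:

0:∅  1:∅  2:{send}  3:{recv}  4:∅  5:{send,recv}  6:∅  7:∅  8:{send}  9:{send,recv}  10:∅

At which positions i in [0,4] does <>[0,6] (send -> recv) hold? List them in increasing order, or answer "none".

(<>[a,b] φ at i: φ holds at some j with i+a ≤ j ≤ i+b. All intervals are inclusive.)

Evaluate at each i in [0,4]:
  i=0: ✓ (witness j=0)
  i=1: ✓ (witness j=1)
  i=2: ✓ (witness j=3)
  i=3: ✓ (witness j=3)
  i=4: ✓ (witness j=4)

0, 1, 2, 3, 4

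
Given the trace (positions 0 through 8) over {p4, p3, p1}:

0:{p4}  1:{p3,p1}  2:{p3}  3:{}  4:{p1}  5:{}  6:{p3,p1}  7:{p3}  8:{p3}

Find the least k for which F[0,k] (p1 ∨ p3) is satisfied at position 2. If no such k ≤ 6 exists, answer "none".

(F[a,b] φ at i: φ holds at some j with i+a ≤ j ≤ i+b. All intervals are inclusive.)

0

Scan j = 2,3,… for (p1 ∨ p3):
  j=2: holds
First hit at j=2, so smallest k = 2-2 = 0.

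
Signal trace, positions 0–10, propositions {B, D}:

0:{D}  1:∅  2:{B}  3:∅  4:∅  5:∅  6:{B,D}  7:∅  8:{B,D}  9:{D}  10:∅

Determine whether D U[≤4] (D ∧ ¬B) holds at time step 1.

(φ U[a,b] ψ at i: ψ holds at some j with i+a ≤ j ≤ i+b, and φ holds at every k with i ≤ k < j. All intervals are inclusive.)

Need some j in [1,5] with (D ∧ ¬B), and D at every k in [1,j-1].
  j=1: (D ∧ ¬B) false.
  j=2: (D ∧ ¬B) false.
  j=3: (D ∧ ¬B) false.
  j=4: (D ∧ ¬B) false.
  j=5: (D ∧ ¬B) false.
No j in the window works → until fails.

No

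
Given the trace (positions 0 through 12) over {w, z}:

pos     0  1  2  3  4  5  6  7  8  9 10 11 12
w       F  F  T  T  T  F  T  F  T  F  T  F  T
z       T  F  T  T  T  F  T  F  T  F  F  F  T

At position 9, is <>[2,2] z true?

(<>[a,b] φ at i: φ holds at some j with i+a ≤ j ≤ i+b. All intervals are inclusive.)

False

Check z at each j in [11,11]:
  j=11: false
No position in the window satisfies it → formula fails.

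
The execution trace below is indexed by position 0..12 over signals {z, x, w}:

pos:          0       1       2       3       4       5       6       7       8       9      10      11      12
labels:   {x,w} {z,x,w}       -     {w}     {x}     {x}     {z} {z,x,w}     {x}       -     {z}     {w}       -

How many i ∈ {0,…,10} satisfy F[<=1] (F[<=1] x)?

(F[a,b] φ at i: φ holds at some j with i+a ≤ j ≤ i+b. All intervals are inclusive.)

Evaluate at each i in [0,10]:
  i=0: ✓ (witness j=0)
  i=1: ✓ (witness j=1)
  i=2: ✓ (witness j=3)
  i=3: ✓ (witness j=3)
  i=4: ✓ (witness j=4)
  i=5: ✓ (witness j=5)
  i=6: ✓ (witness j=6)
  i=7: ✓ (witness j=7)
  i=8: ✓ (witness j=8)
  i=9: ✗ (none in [9,10])
  i=10: ✗ (none in [10,11])
Positions where it holds: {0, 1, 2, 3, 4, 5, 6, 7, 8} → 9.

9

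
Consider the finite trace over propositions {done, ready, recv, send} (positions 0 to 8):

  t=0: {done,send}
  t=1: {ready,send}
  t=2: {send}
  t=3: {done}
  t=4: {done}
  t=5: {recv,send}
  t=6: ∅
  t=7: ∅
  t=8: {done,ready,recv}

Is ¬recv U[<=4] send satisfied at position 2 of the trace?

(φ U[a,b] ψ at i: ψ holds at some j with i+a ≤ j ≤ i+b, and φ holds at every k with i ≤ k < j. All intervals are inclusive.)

Need some j in [2,6] with send, and ¬recv at every k in [2,j-1].
  j=2: send holds; no prefix to check → satisfied.

Yes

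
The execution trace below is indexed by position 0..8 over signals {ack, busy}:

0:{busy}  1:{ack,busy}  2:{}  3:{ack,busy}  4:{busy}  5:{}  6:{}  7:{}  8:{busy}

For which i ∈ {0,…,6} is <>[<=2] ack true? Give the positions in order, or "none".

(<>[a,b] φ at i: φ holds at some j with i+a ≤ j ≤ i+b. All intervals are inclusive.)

Evaluate at each i in [0,6]:
  i=0: ✓ (witness j=1)
  i=1: ✓ (witness j=1)
  i=2: ✓ (witness j=3)
  i=3: ✓ (witness j=3)
  i=4: ✗ (none in [4,6])
  i=5: ✗ (none in [5,7])
  i=6: ✗ (none in [6,8])

0, 1, 2, 3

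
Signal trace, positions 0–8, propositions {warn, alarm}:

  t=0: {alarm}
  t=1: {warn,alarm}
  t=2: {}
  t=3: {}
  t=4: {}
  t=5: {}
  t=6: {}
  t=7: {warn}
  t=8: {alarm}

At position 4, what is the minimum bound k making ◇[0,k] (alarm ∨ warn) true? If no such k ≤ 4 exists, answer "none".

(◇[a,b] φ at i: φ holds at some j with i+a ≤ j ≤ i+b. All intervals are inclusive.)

3

Scan j = 4,5,… for (alarm ∨ warn):
  j=4: fails
  j=5: fails
  j=6: fails
  j=7: holds
First hit at j=7, so smallest k = 7-4 = 3.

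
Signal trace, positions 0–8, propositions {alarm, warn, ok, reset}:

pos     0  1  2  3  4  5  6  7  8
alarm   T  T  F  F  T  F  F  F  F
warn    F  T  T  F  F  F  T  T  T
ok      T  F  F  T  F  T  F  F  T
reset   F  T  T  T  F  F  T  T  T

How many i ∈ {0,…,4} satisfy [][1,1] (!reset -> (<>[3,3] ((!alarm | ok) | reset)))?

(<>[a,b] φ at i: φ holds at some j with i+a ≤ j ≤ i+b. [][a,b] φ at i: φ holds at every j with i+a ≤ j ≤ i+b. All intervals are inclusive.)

5

Evaluate at each i in [0,4]:
  i=0: ✓ (all of [1,1])
  i=1: ✓ (all of [2,2])
  i=2: ✓ (all of [3,3])
  i=3: ✓ (all of [4,4])
  i=4: ✓ (all of [5,5])
Positions where it holds: {0, 1, 2, 3, 4} → 5.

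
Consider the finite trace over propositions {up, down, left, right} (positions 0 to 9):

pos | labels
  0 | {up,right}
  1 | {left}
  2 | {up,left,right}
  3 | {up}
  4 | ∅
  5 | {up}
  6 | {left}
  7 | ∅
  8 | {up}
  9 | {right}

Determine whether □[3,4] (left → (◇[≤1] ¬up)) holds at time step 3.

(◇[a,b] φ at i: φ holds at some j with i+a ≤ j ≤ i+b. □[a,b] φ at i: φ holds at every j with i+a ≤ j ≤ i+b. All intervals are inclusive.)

Yes

Check (left → (◇[≤1] ¬up)) at every j in [6,7]:
  j=6: antecedent true; consequent holds (witness at 6) → ✓
  j=7: antecedent false → ✓
All positions satisfy it → formula holds.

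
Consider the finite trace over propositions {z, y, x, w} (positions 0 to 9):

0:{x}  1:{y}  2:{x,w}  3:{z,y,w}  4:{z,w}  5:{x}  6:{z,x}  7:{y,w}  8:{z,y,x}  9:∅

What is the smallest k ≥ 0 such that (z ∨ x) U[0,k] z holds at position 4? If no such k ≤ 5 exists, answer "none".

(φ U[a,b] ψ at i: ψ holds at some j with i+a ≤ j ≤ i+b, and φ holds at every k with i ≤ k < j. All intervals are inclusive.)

0

Need earliest j ≥ 4 with z, and (z ∨ x) at every k in [4,j-1].
  j=4: rhs holds (empty prefix). k = 0.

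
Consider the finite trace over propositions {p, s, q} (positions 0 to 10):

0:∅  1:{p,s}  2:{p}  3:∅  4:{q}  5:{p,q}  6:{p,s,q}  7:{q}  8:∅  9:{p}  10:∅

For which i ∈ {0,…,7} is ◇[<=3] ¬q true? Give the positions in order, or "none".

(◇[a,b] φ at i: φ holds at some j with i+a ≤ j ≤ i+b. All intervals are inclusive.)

Evaluate at each i in [0,7]:
  i=0: ✓ (witness j=0)
  i=1: ✓ (witness j=1)
  i=2: ✓ (witness j=2)
  i=3: ✓ (witness j=3)
  i=4: ✗ (none in [4,7])
  i=5: ✓ (witness j=8)
  i=6: ✓ (witness j=8)
  i=7: ✓ (witness j=8)

0, 1, 2, 3, 5, 6, 7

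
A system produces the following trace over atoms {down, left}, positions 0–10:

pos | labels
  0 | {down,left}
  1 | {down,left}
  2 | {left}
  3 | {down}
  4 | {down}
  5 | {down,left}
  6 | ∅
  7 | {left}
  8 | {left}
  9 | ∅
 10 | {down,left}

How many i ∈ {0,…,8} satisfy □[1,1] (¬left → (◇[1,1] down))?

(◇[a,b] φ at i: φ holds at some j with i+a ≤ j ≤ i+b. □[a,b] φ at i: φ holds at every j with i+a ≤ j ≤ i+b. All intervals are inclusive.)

8

Evaluate at each i in [0,8]:
  i=0: ✓ (all of [1,1])
  i=1: ✓ (all of [2,2])
  i=2: ✓ (all of [3,3])
  i=3: ✓ (all of [4,4])
  i=4: ✓ (all of [5,5])
  i=5: ✗ (fails at j=6)
  i=6: ✓ (all of [7,7])
  i=7: ✓ (all of [8,8])
  i=8: ✓ (all of [9,9])
Positions where it holds: {0, 1, 2, 3, 4, 6, 7, 8} → 8.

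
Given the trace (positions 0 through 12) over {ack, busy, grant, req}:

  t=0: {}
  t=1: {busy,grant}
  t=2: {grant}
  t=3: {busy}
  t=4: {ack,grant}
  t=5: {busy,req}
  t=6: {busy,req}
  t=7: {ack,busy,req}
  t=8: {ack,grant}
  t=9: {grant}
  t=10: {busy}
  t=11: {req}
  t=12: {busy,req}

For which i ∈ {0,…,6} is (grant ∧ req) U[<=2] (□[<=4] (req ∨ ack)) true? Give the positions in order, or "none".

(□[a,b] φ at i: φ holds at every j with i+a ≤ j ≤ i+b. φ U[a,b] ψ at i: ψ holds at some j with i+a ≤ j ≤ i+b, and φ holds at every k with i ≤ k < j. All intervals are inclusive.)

Evaluate at each i in [0,6]:
  i=0: ✗ (no rhs in [0,2])
  i=1: ✗ (no rhs in [1,3])
  i=2: ✗ (lhs fails at k=2 before rhs at j=4)
  i=3: ✗ (lhs fails at k=3 before rhs at j=4)
  i=4: ✓ (rhs at j=4)
  i=5: ✗ (no rhs in [5,7])
  i=6: ✗ (no rhs in [6,8])

4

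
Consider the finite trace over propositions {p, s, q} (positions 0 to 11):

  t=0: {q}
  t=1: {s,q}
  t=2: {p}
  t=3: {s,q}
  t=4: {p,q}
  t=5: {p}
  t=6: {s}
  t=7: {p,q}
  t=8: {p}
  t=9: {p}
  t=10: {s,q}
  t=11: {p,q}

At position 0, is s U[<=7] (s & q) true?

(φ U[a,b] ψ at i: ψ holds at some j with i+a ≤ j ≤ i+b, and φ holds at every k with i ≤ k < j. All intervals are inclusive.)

No

Need some j in [0,7] with (s & q), and s at every k in [0,j-1].
  j=0: (s & q) false.
  j=1: (s & q) holds, but s fails at k=0 → not this j.
  j=2: (s & q) false.
  j=3: (s & q) holds, but s fails at k=0 → not this j.
  j=4: (s & q) false.
  j=5: (s & q) false.
  j=6: (s & q) false.
  j=7: (s & q) false.
No j in the window works → until fails.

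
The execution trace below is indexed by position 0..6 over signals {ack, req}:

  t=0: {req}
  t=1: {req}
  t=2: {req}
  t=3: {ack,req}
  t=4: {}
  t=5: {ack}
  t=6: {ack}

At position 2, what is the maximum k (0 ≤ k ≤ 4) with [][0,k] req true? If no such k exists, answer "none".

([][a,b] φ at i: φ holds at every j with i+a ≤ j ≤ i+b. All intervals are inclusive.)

req must hold from j=2 onward; find where it first fails.
  j=2: holds
  j=3: holds
  j=4: fails
Holds on [2,3], so largest k = 1.

1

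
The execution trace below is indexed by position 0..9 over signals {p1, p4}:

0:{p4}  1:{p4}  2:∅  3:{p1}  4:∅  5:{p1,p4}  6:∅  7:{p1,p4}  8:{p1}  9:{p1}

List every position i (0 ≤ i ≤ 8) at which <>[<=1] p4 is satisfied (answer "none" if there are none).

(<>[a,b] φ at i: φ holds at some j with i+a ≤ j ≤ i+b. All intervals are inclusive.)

Evaluate at each i in [0,8]:
  i=0: ✓ (witness j=0)
  i=1: ✓ (witness j=1)
  i=2: ✗ (none in [2,3])
  i=3: ✗ (none in [3,4])
  i=4: ✓ (witness j=5)
  i=5: ✓ (witness j=5)
  i=6: ✓ (witness j=7)
  i=7: ✓ (witness j=7)
  i=8: ✗ (none in [8,9])

0, 1, 4, 5, 6, 7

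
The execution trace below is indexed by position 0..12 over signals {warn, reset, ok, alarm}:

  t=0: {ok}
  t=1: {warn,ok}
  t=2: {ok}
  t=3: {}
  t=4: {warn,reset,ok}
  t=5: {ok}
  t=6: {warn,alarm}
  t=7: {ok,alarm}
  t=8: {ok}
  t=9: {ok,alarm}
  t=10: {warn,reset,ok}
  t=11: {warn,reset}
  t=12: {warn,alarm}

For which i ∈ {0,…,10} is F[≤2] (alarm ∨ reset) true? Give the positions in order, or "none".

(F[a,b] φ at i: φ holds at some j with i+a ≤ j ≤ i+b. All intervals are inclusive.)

2, 3, 4, 5, 6, 7, 8, 9, 10

Evaluate at each i in [0,10]:
  i=0: ✗ (none in [0,2])
  i=1: ✗ (none in [1,3])
  i=2: ✓ (witness j=4)
  i=3: ✓ (witness j=4)
  i=4: ✓ (witness j=4)
  i=5: ✓ (witness j=6)
  i=6: ✓ (witness j=6)
  i=7: ✓ (witness j=7)
  i=8: ✓ (witness j=9)
  i=9: ✓ (witness j=9)
  i=10: ✓ (witness j=10)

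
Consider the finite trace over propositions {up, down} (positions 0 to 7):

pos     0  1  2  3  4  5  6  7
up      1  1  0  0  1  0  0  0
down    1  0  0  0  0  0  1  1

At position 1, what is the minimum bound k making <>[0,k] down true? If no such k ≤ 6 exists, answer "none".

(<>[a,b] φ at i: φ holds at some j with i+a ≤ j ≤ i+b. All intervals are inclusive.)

5

Scan j = 1,2,… for down:
  j=1: fails
  j=2: fails
  j=3: fails
  j=4: fails
  j=5: fails
  j=6: holds
First hit at j=6, so smallest k = 6-1 = 5.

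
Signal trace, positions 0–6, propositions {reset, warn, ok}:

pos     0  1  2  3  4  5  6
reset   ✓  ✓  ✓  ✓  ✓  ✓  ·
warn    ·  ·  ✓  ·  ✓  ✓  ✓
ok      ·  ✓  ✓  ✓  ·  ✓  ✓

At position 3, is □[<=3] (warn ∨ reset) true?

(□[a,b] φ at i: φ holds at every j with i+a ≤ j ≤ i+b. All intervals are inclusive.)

Holds

Check (warn ∨ reset) at every j in [3,6]:
  j=3: true
  j=4: true
  j=5: true
  j=6: true
All positions satisfy it → formula holds.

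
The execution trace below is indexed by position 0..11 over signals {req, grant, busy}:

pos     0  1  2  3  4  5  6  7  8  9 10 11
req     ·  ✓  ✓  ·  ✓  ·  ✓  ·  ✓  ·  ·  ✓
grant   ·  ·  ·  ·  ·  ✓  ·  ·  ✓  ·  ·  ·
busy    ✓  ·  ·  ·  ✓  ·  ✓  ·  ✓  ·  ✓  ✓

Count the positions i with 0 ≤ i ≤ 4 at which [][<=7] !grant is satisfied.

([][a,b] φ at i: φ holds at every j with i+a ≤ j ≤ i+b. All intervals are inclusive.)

0

Evaluate at each i in [0,4]:
  i=0: ✗ (fails at j=5)
  i=1: ✗ (fails at j=5)
  i=2: ✗ (fails at j=5)
  i=3: ✗ (fails at j=5)
  i=4: ✗ (fails at j=5)
Positions where it holds: {} → 0.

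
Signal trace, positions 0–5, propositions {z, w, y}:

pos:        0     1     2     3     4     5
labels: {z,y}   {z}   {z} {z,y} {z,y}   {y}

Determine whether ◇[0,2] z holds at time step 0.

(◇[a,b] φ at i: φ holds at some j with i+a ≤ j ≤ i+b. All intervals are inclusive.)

Check z at each j in [0,2]:
  j=0: true
  j=1: true
  j=2: true
Found at j=0 → formula holds.

Yes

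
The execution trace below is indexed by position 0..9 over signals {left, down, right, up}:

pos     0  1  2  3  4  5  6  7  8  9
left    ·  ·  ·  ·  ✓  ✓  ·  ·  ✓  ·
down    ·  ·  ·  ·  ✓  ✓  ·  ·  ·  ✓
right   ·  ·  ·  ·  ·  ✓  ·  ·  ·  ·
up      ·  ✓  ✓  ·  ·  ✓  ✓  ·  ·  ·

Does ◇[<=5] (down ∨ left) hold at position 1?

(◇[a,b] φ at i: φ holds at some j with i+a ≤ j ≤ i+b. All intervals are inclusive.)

Yes

Check (down ∨ left) at each j in [1,6]:
  j=1: false
  j=2: false
  j=3: false
  j=4: true
  j=5: true
  j=6: false
Found at j=4 → formula holds.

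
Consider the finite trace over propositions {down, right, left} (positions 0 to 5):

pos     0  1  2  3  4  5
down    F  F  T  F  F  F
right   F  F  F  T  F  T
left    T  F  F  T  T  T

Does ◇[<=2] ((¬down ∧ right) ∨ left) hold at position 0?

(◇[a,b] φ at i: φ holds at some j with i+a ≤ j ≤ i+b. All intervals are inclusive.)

True

Check ((¬down ∧ right) ∨ left) at each j in [0,2]:
  j=0: true
  j=1: false
  j=2: false
Found at j=0 → formula holds.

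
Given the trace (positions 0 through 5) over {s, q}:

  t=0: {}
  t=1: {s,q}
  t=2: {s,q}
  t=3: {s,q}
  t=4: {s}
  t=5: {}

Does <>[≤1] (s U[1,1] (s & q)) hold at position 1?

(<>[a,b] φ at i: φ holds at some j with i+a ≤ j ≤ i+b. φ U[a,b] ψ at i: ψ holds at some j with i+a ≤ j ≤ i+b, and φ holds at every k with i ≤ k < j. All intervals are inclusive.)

Check (s U[1,1] (s & q)) at each j in [1,2]:
  j=1: holds
  j=2: holds
Found at j=1 → formula holds.

True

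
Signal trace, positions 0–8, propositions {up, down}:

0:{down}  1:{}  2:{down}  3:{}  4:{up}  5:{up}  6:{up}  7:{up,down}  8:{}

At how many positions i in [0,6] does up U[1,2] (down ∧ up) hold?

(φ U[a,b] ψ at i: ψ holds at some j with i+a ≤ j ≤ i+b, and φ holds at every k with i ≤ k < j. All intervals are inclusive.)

Evaluate at each i in [0,6]:
  i=0: ✗ (no rhs in [1,2])
  i=1: ✗ (no rhs in [2,3])
  i=2: ✗ (no rhs in [3,4])
  i=3: ✗ (no rhs in [4,5])
  i=4: ✗ (no rhs in [5,6])
  i=5: ✓ (rhs at j=7; lhs holds on [5,6])
  i=6: ✓ (rhs at j=7; lhs holds on [6,6])
Positions where it holds: {5, 6} → 2.

2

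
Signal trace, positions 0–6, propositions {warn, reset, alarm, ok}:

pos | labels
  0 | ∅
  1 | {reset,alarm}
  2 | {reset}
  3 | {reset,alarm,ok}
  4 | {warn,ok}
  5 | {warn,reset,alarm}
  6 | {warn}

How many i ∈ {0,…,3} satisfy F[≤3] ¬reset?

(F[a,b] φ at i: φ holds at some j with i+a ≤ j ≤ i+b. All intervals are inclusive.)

Evaluate at each i in [0,3]:
  i=0: ✓ (witness j=0)
  i=1: ✓ (witness j=4)
  i=2: ✓ (witness j=4)
  i=3: ✓ (witness j=4)
Positions where it holds: {0, 1, 2, 3} → 4.

4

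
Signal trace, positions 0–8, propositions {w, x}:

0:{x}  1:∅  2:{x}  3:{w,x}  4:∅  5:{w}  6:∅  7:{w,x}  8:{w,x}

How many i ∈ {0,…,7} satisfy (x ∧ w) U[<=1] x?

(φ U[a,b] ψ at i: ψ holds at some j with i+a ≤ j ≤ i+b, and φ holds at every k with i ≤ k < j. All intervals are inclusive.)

4

Evaluate at each i in [0,7]:
  i=0: ✓ (rhs at j=0)
  i=1: ✗ (lhs fails at k=1 before rhs at j=2)
  i=2: ✓ (rhs at j=2)
  i=3: ✓ (rhs at j=3)
  i=4: ✗ (no rhs in [4,5])
  i=5: ✗ (no rhs in [5,6])
  i=6: ✗ (lhs fails at k=6 before rhs at j=7)
  i=7: ✓ (rhs at j=7)
Positions where it holds: {0, 2, 3, 7} → 4.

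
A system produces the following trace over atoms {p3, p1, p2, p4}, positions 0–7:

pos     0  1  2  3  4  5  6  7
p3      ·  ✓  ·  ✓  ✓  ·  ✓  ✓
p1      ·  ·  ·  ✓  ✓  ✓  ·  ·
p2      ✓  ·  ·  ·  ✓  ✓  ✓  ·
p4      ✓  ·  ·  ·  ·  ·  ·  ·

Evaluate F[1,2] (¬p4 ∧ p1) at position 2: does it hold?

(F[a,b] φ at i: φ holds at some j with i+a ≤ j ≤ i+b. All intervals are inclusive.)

True

Check (¬p4 ∧ p1) at each j in [3,4]:
  j=3: true
  j=4: true
Found at j=3 → formula holds.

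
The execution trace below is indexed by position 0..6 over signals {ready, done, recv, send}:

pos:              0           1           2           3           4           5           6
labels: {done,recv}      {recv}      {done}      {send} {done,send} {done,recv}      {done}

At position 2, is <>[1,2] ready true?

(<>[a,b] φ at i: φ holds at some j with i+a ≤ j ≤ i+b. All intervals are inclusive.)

Check ready at each j in [3,4]:
  j=3: false
  j=4: false
No position in the window satisfies it → formula fails.

No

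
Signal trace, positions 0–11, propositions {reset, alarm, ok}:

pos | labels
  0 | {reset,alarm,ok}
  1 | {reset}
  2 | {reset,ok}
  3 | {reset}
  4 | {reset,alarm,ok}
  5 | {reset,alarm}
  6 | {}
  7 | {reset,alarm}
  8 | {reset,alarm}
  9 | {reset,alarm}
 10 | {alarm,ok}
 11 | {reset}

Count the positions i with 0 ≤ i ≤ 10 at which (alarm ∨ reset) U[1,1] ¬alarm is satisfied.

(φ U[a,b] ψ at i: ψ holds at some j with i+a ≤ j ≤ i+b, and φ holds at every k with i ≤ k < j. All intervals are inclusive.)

5

Evaluate at each i in [0,10]:
  i=0: ✓ (rhs at j=1; lhs holds on [0,0])
  i=1: ✓ (rhs at j=2; lhs holds on [1,1])
  i=2: ✓ (rhs at j=3; lhs holds on [2,2])
  i=3: ✗ (no rhs in [4,4])
  i=4: ✗ (no rhs in [5,5])
  i=5: ✓ (rhs at j=6; lhs holds on [5,5])
  i=6: ✗ (no rhs in [7,7])
  i=7: ✗ (no rhs in [8,8])
  i=8: ✗ (no rhs in [9,9])
  i=9: ✗ (no rhs in [10,10])
  i=10: ✓ (rhs at j=11; lhs holds on [10,10])
Positions where it holds: {0, 1, 2, 5, 10} → 5.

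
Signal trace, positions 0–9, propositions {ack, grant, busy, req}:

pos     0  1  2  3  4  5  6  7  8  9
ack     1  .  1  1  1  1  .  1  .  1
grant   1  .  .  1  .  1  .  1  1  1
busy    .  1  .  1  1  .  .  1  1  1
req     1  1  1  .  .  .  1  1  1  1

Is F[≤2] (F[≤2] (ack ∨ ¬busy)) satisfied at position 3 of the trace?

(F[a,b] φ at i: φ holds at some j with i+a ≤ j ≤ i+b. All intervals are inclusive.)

True

Check F[≤2] (ack ∨ ¬busy) at each j in [3,5]:
  j=3: holds (witness at 3)
  j=4: holds (witness at 4)
  j=5: holds (witness at 5)
Found at j=3 → formula holds.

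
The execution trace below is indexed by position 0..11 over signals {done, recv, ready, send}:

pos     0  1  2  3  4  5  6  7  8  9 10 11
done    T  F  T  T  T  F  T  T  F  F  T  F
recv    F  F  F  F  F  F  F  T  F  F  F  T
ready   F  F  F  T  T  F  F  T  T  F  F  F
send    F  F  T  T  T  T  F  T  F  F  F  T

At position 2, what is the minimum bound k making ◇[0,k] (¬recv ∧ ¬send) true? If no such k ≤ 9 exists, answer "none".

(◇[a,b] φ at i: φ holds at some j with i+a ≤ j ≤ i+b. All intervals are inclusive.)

Scan j = 2,3,… for (¬recv ∧ ¬send):
  j=2: fails
  j=3: fails
  j=4: fails
  j=5: fails
  j=6: holds
First hit at j=6, so smallest k = 6-2 = 4.

4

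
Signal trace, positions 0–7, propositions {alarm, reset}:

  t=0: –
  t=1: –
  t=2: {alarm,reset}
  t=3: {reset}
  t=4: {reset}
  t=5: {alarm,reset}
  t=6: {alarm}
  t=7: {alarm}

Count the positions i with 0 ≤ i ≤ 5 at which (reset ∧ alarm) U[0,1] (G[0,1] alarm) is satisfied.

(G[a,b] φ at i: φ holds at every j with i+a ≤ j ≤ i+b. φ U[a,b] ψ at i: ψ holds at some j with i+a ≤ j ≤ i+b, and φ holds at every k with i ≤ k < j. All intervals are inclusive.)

1

Evaluate at each i in [0,5]:
  i=0: ✗ (no rhs in [0,1])
  i=1: ✗ (no rhs in [1,2])
  i=2: ✗ (no rhs in [2,3])
  i=3: ✗ (no rhs in [3,4])
  i=4: ✗ (lhs fails at k=4 before rhs at j=5)
  i=5: ✓ (rhs at j=5)
Positions where it holds: {5} → 1.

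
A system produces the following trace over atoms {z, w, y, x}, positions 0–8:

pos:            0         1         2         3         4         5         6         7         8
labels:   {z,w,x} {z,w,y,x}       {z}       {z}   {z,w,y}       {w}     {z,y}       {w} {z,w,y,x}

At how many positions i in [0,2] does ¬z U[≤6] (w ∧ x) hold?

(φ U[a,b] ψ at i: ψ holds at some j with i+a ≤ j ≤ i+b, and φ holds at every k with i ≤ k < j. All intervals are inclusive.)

Evaluate at each i in [0,2]:
  i=0: ✓ (rhs at j=0)
  i=1: ✓ (rhs at j=1)
  i=2: ✗ (lhs fails at k=2 before rhs at j=8)
Positions where it holds: {0, 1} → 2.

2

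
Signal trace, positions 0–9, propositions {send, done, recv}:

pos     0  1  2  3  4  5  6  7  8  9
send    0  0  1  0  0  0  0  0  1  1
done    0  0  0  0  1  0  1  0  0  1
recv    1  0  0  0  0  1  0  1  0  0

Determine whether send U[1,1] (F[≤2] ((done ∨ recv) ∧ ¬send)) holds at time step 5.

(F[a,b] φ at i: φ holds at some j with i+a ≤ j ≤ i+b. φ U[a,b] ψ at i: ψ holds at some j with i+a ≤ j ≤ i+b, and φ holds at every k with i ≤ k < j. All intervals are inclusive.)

Need some j in [6,6] with F[≤2] ((done ∨ recv) ∧ ¬send), and send at every k in [5,j-1].
  j=6: F[≤2] ((done ∨ recv) ∧ ¬send) holds, but send fails at k=5 → not this j.
No j in the window works → until fails.

Does not hold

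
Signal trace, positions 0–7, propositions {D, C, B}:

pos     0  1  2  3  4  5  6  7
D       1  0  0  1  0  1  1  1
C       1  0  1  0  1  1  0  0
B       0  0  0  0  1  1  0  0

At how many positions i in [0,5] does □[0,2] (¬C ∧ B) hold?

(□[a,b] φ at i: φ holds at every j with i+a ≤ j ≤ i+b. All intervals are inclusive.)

0

Evaluate at each i in [0,5]:
  i=0: ✗ (fails at j=0)
  i=1: ✗ (fails at j=1)
  i=2: ✗ (fails at j=2)
  i=3: ✗ (fails at j=3)
  i=4: ✗ (fails at j=4)
  i=5: ✗ (fails at j=5)
Positions where it holds: {} → 0.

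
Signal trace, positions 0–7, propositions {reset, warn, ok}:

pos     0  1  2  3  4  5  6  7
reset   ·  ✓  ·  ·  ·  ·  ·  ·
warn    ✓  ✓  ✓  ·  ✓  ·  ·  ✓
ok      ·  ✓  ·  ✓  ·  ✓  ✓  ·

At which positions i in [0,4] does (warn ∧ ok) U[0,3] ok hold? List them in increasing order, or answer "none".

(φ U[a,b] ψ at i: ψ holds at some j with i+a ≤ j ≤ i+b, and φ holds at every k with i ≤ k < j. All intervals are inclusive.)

1, 3

Evaluate at each i in [0,4]:
  i=0: ✗ (lhs fails at k=0 before rhs at j=1)
  i=1: ✓ (rhs at j=1)
  i=2: ✗ (lhs fails at k=2 before rhs at j=3)
  i=3: ✓ (rhs at j=3)
  i=4: ✗ (lhs fails at k=4 before rhs at j=5)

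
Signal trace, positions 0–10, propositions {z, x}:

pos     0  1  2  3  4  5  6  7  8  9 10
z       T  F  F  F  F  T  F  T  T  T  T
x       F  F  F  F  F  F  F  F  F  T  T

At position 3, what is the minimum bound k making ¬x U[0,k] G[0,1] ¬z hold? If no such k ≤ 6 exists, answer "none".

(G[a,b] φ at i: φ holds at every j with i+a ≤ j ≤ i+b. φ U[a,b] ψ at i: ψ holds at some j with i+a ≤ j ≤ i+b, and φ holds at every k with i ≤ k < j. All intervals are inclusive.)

0

Need earliest j ≥ 3 with G[0,1] ¬z, and ¬x at every k in [3,j-1].
  j=3: rhs holds (empty prefix). k = 0.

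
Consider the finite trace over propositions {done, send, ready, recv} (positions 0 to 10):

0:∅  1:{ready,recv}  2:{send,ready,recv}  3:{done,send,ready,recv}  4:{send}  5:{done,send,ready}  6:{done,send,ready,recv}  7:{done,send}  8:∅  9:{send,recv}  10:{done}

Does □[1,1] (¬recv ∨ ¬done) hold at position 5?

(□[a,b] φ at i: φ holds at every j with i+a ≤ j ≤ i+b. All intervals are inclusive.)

Does not hold

Check (¬recv ∨ ¬done) at every j in [6,6]:
  j=6: false
Fails at j=6 → formula fails.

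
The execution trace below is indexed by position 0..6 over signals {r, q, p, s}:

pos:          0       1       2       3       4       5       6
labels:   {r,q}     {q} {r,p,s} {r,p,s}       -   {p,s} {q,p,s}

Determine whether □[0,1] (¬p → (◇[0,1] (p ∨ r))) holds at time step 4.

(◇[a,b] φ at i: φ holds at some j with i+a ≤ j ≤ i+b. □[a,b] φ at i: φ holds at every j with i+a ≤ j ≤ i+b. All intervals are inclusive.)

Check (¬p → (◇[0,1] (p ∨ r))) at every j in [4,5]:
  j=4: antecedent true; consequent holds (witness at 5) → ✓
  j=5: antecedent false → ✓
All positions satisfy it → formula holds.

Yes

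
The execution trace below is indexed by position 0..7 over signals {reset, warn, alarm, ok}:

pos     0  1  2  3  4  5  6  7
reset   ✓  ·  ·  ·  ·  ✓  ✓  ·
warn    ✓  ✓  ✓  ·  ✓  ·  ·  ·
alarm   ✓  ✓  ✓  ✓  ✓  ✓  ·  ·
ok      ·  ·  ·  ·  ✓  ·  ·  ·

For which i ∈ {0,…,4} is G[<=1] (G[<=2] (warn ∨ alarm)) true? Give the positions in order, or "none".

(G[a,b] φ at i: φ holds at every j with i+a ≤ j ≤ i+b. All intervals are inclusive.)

Evaluate at each i in [0,4]:
  i=0: ✓ (all of [0,1])
  i=1: ✓ (all of [1,2])
  i=2: ✓ (all of [2,3])
  i=3: ✗ (fails at j=4)
  i=4: ✗ (fails at j=4)

0, 1, 2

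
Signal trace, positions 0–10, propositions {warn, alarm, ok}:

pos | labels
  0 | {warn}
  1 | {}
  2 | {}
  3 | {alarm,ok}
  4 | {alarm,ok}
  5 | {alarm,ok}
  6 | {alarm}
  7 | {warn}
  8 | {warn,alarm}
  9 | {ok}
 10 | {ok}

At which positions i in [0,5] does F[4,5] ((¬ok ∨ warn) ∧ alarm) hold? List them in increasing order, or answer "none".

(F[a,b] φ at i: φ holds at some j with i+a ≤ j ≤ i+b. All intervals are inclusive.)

Evaluate at each i in [0,5]:
  i=0: ✗ (none in [4,5])
  i=1: ✓ (witness j=6)
  i=2: ✓ (witness j=6)
  i=3: ✓ (witness j=8)
  i=4: ✓ (witness j=8)
  i=5: ✗ (none in [9,10])

1, 2, 3, 4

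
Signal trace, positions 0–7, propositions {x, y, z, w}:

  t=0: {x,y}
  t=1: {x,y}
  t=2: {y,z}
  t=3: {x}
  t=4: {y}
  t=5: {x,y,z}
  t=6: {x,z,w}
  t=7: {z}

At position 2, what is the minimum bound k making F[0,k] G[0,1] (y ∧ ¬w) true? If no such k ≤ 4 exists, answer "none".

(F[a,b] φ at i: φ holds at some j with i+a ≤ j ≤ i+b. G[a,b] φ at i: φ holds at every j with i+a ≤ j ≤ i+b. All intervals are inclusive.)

Scan j = 2,3,… for G[0,1] (y ∧ ¬w):
  j=2: fails
  j=3: fails
  j=4: holds
First hit at j=4, so smallest k = 4-2 = 2.

2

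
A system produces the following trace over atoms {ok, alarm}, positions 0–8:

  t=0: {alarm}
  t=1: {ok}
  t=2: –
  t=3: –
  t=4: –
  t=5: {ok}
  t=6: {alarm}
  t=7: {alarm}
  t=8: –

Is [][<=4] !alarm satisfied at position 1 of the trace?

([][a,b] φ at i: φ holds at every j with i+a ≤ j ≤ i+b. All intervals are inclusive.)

Check !alarm at every j in [1,5]:
  j=1: true
  j=2: true
  j=3: true
  j=4: true
  j=5: true
All positions satisfy it → formula holds.

Yes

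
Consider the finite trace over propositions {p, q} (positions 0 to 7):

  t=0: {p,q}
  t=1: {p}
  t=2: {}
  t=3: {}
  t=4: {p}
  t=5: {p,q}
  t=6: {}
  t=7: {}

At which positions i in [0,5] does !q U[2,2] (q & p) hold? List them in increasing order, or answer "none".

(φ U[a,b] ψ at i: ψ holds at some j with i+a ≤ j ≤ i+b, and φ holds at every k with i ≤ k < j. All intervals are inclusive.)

3

Evaluate at each i in [0,5]:
  i=0: ✗ (no rhs in [2,2])
  i=1: ✗ (no rhs in [3,3])
  i=2: ✗ (no rhs in [4,4])
  i=3: ✓ (rhs at j=5; lhs holds on [3,4])
  i=4: ✗ (no rhs in [6,6])
  i=5: ✗ (no rhs in [7,7])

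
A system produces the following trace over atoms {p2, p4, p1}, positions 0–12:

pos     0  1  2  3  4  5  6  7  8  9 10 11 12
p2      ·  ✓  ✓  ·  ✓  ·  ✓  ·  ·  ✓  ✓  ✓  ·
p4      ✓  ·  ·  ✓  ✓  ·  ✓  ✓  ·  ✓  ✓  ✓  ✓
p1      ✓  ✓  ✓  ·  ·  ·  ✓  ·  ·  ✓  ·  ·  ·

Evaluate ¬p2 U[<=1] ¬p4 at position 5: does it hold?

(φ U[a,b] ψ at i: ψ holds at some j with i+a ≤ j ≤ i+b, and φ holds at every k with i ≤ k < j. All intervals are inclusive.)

Need some j in [5,6] with ¬p4, and ¬p2 at every k in [5,j-1].
  j=5: ¬p4 holds; no prefix to check → satisfied.

Yes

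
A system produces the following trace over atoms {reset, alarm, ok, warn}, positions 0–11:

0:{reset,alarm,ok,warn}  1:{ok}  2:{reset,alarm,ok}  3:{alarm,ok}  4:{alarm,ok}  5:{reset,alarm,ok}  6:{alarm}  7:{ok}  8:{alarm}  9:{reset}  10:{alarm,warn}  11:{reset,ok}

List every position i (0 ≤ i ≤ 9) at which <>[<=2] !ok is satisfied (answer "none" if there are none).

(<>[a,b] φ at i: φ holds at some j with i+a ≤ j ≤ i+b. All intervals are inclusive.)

Evaluate at each i in [0,9]:
  i=0: ✗ (none in [0,2])
  i=1: ✗ (none in [1,3])
  i=2: ✗ (none in [2,4])
  i=3: ✗ (none in [3,5])
  i=4: ✓ (witness j=6)
  i=5: ✓ (witness j=6)
  i=6: ✓ (witness j=6)
  i=7: ✓ (witness j=8)
  i=8: ✓ (witness j=8)
  i=9: ✓ (witness j=9)

4, 5, 6, 7, 8, 9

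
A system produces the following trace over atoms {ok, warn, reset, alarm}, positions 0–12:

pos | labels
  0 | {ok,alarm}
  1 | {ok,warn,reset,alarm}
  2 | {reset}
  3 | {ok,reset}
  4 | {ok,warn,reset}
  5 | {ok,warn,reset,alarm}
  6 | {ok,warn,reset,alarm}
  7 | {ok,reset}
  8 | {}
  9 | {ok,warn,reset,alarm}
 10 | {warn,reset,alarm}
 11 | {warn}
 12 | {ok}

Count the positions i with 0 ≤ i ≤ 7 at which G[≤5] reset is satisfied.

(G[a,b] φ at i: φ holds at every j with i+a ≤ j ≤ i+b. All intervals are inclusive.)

Evaluate at each i in [0,7]:
  i=0: ✗ (fails at j=0)
  i=1: ✓ (all of [1,6])
  i=2: ✓ (all of [2,7])
  i=3: ✗ (fails at j=8)
  i=4: ✗ (fails at j=8)
  i=5: ✗ (fails at j=8)
  i=6: ✗ (fails at j=8)
  i=7: ✗ (fails at j=8)
Positions where it holds: {1, 2} → 2.

2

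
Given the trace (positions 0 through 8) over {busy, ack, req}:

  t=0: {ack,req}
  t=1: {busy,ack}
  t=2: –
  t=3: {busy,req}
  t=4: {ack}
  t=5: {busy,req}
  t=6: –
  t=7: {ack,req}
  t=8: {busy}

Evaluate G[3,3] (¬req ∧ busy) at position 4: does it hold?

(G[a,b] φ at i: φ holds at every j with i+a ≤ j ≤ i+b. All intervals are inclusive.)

Check (¬req ∧ busy) at every j in [7,7]:
  j=7: false
Fails at j=7 → formula fails.

False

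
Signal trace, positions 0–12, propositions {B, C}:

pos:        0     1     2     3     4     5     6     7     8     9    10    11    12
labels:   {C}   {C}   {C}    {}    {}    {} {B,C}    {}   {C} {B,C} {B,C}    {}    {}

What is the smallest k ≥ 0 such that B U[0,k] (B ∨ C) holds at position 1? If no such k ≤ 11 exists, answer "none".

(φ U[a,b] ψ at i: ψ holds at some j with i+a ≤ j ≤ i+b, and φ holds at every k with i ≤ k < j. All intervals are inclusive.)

0

Need earliest j ≥ 1 with (B ∨ C), and B at every k in [1,j-1].
  j=1: rhs holds (empty prefix). k = 0.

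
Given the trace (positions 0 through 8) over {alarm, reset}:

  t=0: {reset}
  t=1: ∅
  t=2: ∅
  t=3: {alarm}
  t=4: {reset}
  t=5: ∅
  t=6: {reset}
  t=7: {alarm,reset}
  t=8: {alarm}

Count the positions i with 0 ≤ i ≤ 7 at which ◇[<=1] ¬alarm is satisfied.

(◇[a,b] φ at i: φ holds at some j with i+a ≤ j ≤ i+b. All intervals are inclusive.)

7

Evaluate at each i in [0,7]:
  i=0: ✓ (witness j=0)
  i=1: ✓ (witness j=1)
  i=2: ✓ (witness j=2)
  i=3: ✓ (witness j=4)
  i=4: ✓ (witness j=4)
  i=5: ✓ (witness j=5)
  i=6: ✓ (witness j=6)
  i=7: ✗ (none in [7,8])
Positions where it holds: {0, 1, 2, 3, 4, 5, 6} → 7.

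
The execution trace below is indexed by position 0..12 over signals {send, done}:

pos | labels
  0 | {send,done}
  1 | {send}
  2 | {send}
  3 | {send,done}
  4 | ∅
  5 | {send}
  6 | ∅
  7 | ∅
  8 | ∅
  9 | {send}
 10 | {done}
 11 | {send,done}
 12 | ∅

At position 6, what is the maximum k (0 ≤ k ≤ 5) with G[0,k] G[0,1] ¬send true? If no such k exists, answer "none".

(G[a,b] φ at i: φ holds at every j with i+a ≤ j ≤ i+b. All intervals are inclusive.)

1

G[0,1] ¬send must hold from j=6 onward; find where it first fails.
  j=6: holds
  j=7: holds
  j=8: fails
Holds on [6,7], so largest k = 1.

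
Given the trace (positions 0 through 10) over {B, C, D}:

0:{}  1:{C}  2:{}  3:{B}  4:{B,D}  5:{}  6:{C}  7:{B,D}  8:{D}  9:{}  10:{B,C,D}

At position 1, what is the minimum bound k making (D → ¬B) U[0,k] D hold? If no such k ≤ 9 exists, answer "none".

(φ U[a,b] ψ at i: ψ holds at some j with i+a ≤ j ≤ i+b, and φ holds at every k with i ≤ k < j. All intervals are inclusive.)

3

Need earliest j ≥ 1 with D, and (D → ¬B) at every k in [1,j-1].
  j=1: rhs fails.
  j=2: rhs fails.
  j=3: rhs fails.
  j=4: rhs holds; lhs holds on [1,3]. k = 3.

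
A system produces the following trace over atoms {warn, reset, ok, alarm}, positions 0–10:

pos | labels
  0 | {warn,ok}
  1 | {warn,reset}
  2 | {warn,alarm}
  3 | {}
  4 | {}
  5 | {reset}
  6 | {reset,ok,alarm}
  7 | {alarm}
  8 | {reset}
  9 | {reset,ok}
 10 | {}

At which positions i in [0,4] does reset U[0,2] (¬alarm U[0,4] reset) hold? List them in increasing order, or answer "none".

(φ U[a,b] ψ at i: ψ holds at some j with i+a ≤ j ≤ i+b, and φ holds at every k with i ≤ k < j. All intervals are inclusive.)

Evaluate at each i in [0,4]:
  i=0: ✓ (rhs at j=0)
  i=1: ✓ (rhs at j=1)
  i=2: ✗ (lhs fails at k=2 before rhs at j=3)
  i=3: ✓ (rhs at j=3)
  i=4: ✓ (rhs at j=4)

0, 1, 3, 4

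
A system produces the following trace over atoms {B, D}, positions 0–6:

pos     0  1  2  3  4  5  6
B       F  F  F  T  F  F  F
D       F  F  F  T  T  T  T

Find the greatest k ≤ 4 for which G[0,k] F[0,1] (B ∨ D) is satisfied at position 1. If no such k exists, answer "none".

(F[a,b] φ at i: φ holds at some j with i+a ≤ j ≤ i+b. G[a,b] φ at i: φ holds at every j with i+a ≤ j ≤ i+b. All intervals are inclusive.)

none

F[0,1] (B ∨ D) must hold from j=1 onward; find where it first fails.
  j=1: fails → no k works.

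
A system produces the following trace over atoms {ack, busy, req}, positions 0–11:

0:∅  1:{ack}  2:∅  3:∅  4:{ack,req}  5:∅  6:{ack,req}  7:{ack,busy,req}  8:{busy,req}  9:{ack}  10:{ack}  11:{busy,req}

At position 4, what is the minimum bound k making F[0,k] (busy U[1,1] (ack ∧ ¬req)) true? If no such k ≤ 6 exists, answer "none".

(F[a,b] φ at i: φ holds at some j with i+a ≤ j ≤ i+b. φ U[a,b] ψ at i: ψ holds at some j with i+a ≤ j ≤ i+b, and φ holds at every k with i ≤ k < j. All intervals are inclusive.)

4

Scan j = 4,5,… for (busy U[1,1] (ack ∧ ¬req)):
  j=4: fails
  j=5: fails
  j=6: fails
  j=7: fails
  j=8: holds
First hit at j=8, so smallest k = 8-4 = 4.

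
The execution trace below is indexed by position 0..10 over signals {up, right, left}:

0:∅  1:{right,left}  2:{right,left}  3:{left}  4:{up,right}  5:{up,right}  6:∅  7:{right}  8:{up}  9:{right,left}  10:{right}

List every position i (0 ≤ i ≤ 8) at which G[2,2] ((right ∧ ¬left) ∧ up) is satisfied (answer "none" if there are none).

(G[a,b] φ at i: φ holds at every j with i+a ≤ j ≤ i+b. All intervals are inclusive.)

Evaluate at each i in [0,8]:
  i=0: ✗ (fails at j=2)
  i=1: ✗ (fails at j=3)
  i=2: ✓ (all of [4,4])
  i=3: ✓ (all of [5,5])
  i=4: ✗ (fails at j=6)
  i=5: ✗ (fails at j=7)
  i=6: ✗ (fails at j=8)
  i=7: ✗ (fails at j=9)
  i=8: ✗ (fails at j=10)

2, 3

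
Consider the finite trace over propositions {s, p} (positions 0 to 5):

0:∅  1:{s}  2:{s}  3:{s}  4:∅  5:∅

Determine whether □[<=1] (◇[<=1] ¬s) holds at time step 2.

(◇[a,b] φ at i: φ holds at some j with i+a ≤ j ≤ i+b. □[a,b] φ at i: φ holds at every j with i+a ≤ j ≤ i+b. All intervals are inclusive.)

No

Check ◇[<=1] ¬s at every j in [2,3]:
  j=2: fails (none in [2,3])
  j=3: holds (witness at 4)
Fails at j=2 → formula fails.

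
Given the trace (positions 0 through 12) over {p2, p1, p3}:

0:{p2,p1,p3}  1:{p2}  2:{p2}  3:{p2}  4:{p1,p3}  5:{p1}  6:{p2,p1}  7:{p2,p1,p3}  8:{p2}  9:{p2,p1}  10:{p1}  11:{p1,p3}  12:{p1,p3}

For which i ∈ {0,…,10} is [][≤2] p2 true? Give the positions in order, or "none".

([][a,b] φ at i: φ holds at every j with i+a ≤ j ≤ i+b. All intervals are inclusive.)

Evaluate at each i in [0,10]:
  i=0: ✓ (all of [0,2])
  i=1: ✓ (all of [1,3])
  i=2: ✗ (fails at j=4)
  i=3: ✗ (fails at j=4)
  i=4: ✗ (fails at j=4)
  i=5: ✗ (fails at j=5)
  i=6: ✓ (all of [6,8])
  i=7: ✓ (all of [7,9])
  i=8: ✗ (fails at j=10)
  i=9: ✗ (fails at j=10)
  i=10: ✗ (fails at j=10)

0, 1, 6, 7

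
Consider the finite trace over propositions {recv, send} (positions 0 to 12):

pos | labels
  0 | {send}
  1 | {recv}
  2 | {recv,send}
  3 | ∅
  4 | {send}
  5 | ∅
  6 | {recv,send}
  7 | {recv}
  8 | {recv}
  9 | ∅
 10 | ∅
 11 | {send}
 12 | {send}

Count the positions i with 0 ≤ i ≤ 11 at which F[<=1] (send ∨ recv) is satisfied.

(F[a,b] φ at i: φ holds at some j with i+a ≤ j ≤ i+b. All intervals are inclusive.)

Evaluate at each i in [0,11]:
  i=0: ✓ (witness j=0)
  i=1: ✓ (witness j=1)
  i=2: ✓ (witness j=2)
  i=3: ✓ (witness j=4)
  i=4: ✓ (witness j=4)
  i=5: ✓ (witness j=6)
  i=6: ✓ (witness j=6)
  i=7: ✓ (witness j=7)
  i=8: ✓ (witness j=8)
  i=9: ✗ (none in [9,10])
  i=10: ✓ (witness j=11)
  i=11: ✓ (witness j=11)
Positions where it holds: {0, 1, 2, 3, 4, 5, 6, 7, 8, 10, 11} → 11.

11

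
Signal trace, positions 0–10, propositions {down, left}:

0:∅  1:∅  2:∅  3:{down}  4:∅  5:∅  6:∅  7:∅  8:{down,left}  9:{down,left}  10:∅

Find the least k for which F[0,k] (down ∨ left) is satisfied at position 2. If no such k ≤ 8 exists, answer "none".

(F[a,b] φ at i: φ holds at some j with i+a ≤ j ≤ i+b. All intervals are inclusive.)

1

Scan j = 2,3,… for (down ∨ left):
  j=2: fails
  j=3: holds
First hit at j=3, so smallest k = 3-2 = 1.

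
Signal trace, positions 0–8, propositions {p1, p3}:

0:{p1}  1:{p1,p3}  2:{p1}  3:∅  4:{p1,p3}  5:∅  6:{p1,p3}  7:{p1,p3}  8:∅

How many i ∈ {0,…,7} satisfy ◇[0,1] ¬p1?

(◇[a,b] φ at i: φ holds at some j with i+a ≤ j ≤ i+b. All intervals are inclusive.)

5

Evaluate at each i in [0,7]:
  i=0: ✗ (none in [0,1])
  i=1: ✗ (none in [1,2])
  i=2: ✓ (witness j=3)
  i=3: ✓ (witness j=3)
  i=4: ✓ (witness j=5)
  i=5: ✓ (witness j=5)
  i=6: ✗ (none in [6,7])
  i=7: ✓ (witness j=8)
Positions where it holds: {2, 3, 4, 5, 7} → 5.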